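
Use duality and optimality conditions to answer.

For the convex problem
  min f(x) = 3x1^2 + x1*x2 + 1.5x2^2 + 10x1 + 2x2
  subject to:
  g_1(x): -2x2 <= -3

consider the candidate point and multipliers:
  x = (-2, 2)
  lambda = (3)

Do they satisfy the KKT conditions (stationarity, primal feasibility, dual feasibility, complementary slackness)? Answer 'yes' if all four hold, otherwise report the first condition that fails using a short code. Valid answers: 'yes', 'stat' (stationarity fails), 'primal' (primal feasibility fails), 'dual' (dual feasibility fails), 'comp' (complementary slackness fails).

Gradient of f: grad f(x) = Q x + c = (0, 6)
Constraint values g_i(x) = a_i^T x - b_i:
  g_1((-2, 2)) = -1
Stationarity residual: grad f(x) + sum_i lambda_i a_i = (0, 0)
  -> stationarity OK
Primal feasibility (all g_i <= 0): OK
Dual feasibility (all lambda_i >= 0): OK
Complementary slackness (lambda_i * g_i(x) = 0 for all i): FAILS

Verdict: the first failing condition is complementary_slackness -> comp.

comp


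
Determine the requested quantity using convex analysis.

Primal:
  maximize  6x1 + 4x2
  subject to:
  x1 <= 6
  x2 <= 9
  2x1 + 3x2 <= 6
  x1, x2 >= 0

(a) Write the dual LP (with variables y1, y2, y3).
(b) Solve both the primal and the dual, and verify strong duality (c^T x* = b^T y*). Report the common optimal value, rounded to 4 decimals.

The standard primal-dual pair for 'max c^T x s.t. A x <= b, x >= 0' is:
  Dual:  min b^T y  s.t.  A^T y >= c,  y >= 0.

So the dual LP is:
  minimize  6y1 + 9y2 + 6y3
  subject to:
    y1 + 2y3 >= 6
    y2 + 3y3 >= 4
    y1, y2, y3 >= 0

Solving the primal: x* = (3, 0).
  primal value c^T x* = 18.
Solving the dual: y* = (0, 0, 3).
  dual value b^T y* = 18.
Strong duality: c^T x* = b^T y*. Confirmed.

18


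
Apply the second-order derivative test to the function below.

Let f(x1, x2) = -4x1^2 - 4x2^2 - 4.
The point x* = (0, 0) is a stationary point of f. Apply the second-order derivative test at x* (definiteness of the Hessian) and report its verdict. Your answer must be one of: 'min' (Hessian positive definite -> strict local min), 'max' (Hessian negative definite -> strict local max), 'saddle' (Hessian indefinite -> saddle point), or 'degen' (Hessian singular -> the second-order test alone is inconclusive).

Compute the Hessian H = grad^2 f:
  H = [[-8, 0], [0, -8]]
Verify stationarity: grad f(x*) = H x* + g = (0, 0).
Eigenvalues of H: -8, -8.
Both eigenvalues < 0, so H is negative definite -> x* is a strict local max.

max


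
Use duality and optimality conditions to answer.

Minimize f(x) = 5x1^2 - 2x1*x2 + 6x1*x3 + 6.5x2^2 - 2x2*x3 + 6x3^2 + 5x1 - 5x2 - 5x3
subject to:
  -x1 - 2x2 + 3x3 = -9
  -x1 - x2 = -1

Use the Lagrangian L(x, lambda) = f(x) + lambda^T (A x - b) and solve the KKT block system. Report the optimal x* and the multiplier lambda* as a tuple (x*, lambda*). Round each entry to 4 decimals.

Form the Lagrangian:
  L(x, lambda) = (1/2) x^T Q x + c^T x + lambda^T (A x - b)
Stationarity (grad_x L = 0): Q x + c + A^T lambda = 0.
Primal feasibility: A x = b.

This gives the KKT block system:
  [ Q   A^T ] [ x     ]   [-c ]
  [ A    0  ] [ lambda ] = [ b ]

Solving the linear system:
  x*      = (0.5217, 0.4783, -2.5072)
  lambda* = (10.971, -16.7536)
  f(x*)   = 47.3696

x* = (0.5217, 0.4783, -2.5072), lambda* = (10.971, -16.7536)


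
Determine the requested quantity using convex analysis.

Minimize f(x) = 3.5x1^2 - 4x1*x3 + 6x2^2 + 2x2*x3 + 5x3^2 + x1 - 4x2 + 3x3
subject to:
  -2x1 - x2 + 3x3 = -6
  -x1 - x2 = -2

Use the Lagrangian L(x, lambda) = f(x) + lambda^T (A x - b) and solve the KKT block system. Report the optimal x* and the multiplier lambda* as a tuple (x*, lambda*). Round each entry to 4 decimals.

Form the Lagrangian:
  L(x, lambda) = (1/2) x^T Q x + c^T x + lambda^T (A x - b)
Stationarity (grad_x L = 0): Q x + c + A^T lambda = 0.
Primal feasibility: A x = b.

This gives the KKT block system:
  [ Q   A^T ] [ x     ]   [-c ]
  [ A    0  ] [ lambda ] = [ b ]

Solving the linear system:
  x*      = (0.8138, 1.1862, -1.0621)
  lambda* = (2.8345, 5.2759)
  f(x*)   = 10.2207

x* = (0.8138, 1.1862, -1.0621), lambda* = (2.8345, 5.2759)


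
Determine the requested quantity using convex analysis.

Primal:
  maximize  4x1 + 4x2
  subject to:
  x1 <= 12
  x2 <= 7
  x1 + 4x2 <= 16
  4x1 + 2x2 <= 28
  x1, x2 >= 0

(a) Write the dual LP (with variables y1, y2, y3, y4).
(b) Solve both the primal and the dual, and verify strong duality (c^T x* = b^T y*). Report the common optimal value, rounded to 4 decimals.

The standard primal-dual pair for 'max c^T x s.t. A x <= b, x >= 0' is:
  Dual:  min b^T y  s.t.  A^T y >= c,  y >= 0.

So the dual LP is:
  minimize  12y1 + 7y2 + 16y3 + 28y4
  subject to:
    y1 + y3 + 4y4 >= 4
    y2 + 4y3 + 2y4 >= 4
    y1, y2, y3, y4 >= 0

Solving the primal: x* = (5.7143, 2.5714).
  primal value c^T x* = 33.1429.
Solving the dual: y* = (0, 0, 0.5714, 0.8571).
  dual value b^T y* = 33.1429.
Strong duality: c^T x* = b^T y*. Confirmed.

33.1429


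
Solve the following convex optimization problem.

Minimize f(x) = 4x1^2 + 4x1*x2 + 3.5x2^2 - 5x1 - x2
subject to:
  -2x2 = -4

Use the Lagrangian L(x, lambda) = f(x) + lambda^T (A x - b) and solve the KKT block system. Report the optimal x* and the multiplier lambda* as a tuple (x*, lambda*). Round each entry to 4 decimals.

Form the Lagrangian:
  L(x, lambda) = (1/2) x^T Q x + c^T x + lambda^T (A x - b)
Stationarity (grad_x L = 0): Q x + c + A^T lambda = 0.
Primal feasibility: A x = b.

This gives the KKT block system:
  [ Q   A^T ] [ x     ]   [-c ]
  [ A    0  ] [ lambda ] = [ b ]

Solving the linear system:
  x*      = (-0.375, 2)
  lambda* = (5.75)
  f(x*)   = 11.4375

x* = (-0.375, 2), lambda* = (5.75)


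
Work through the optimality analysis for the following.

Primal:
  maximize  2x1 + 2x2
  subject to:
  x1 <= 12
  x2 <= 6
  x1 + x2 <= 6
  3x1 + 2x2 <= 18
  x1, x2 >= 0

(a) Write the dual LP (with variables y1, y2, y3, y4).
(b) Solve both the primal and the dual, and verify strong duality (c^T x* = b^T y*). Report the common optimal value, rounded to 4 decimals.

The standard primal-dual pair for 'max c^T x s.t. A x <= b, x >= 0' is:
  Dual:  min b^T y  s.t.  A^T y >= c,  y >= 0.

So the dual LP is:
  minimize  12y1 + 6y2 + 6y3 + 18y4
  subject to:
    y1 + y3 + 3y4 >= 2
    y2 + y3 + 2y4 >= 2
    y1, y2, y3, y4 >= 0

Solving the primal: x* = (6, 0).
  primal value c^T x* = 12.
Solving the dual: y* = (0, 0, 2, 0).
  dual value b^T y* = 12.
Strong duality: c^T x* = b^T y*. Confirmed.

12


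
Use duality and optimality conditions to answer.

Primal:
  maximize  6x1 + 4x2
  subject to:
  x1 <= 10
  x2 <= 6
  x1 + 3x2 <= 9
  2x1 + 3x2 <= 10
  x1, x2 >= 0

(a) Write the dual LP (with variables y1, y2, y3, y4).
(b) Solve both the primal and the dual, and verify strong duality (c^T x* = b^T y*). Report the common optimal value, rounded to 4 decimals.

The standard primal-dual pair for 'max c^T x s.t. A x <= b, x >= 0' is:
  Dual:  min b^T y  s.t.  A^T y >= c,  y >= 0.

So the dual LP is:
  minimize  10y1 + 6y2 + 9y3 + 10y4
  subject to:
    y1 + y3 + 2y4 >= 6
    y2 + 3y3 + 3y4 >= 4
    y1, y2, y3, y4 >= 0

Solving the primal: x* = (5, 0).
  primal value c^T x* = 30.
Solving the dual: y* = (0, 0, 0, 3).
  dual value b^T y* = 30.
Strong duality: c^T x* = b^T y*. Confirmed.

30


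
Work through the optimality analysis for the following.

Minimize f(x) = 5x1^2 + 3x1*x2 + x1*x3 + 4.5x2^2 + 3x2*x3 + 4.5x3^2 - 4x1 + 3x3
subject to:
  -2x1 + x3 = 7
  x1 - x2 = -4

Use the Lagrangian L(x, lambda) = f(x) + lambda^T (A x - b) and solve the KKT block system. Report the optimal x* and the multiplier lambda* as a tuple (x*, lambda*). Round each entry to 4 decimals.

Form the Lagrangian:
  L(x, lambda) = (1/2) x^T Q x + c^T x + lambda^T (A x - b)
Stationarity (grad_x L = 0): Q x + c + A^T lambda = 0.
Primal feasibility: A x = b.

This gives the KKT block system:
  [ Q   A^T ] [ x     ]   [-c ]
  [ A    0  ] [ lambda ] = [ b ]

Solving the linear system:
  x*      = (-2.961, 1.039, 1.0779)
  lambda* = (-12.8571, 3.7013)
  f(x*)   = 59.9416

x* = (-2.961, 1.039, 1.0779), lambda* = (-12.8571, 3.7013)


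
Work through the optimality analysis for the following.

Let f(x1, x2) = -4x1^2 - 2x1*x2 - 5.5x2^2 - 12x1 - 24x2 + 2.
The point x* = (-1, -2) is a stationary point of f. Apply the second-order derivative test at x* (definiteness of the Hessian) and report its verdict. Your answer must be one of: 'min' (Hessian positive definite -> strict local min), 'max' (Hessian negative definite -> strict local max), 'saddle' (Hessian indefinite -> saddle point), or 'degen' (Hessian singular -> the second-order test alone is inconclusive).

Compute the Hessian H = grad^2 f:
  H = [[-8, -2], [-2, -11]]
Verify stationarity: grad f(x*) = H x* + g = (0, 0).
Eigenvalues of H: -12, -7.
Both eigenvalues < 0, so H is negative definite -> x* is a strict local max.

max


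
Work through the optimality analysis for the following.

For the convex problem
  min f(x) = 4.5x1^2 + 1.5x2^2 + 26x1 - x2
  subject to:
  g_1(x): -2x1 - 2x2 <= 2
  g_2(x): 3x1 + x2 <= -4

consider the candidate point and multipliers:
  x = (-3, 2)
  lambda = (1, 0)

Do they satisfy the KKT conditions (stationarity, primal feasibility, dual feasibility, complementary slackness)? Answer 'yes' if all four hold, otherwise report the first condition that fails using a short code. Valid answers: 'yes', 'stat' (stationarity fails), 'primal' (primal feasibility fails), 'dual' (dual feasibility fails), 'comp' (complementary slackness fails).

Gradient of f: grad f(x) = Q x + c = (-1, 5)
Constraint values g_i(x) = a_i^T x - b_i:
  g_1((-3, 2)) = 0
  g_2((-3, 2)) = -3
Stationarity residual: grad f(x) + sum_i lambda_i a_i = (-3, 3)
  -> stationarity FAILS
Primal feasibility (all g_i <= 0): OK
Dual feasibility (all lambda_i >= 0): OK
Complementary slackness (lambda_i * g_i(x) = 0 for all i): OK

Verdict: the first failing condition is stationarity -> stat.

stat


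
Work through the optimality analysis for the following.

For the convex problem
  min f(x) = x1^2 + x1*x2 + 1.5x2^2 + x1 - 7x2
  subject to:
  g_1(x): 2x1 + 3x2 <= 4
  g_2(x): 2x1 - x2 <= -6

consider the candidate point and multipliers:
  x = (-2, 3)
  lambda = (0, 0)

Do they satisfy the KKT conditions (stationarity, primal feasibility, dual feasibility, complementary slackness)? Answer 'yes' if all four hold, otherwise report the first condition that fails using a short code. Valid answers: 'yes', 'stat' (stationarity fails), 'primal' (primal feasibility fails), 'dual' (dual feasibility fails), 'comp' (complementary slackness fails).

Gradient of f: grad f(x) = Q x + c = (0, 0)
Constraint values g_i(x) = a_i^T x - b_i:
  g_1((-2, 3)) = 1
  g_2((-2, 3)) = -1
Stationarity residual: grad f(x) + sum_i lambda_i a_i = (0, 0)
  -> stationarity OK
Primal feasibility (all g_i <= 0): FAILS
Dual feasibility (all lambda_i >= 0): OK
Complementary slackness (lambda_i * g_i(x) = 0 for all i): OK

Verdict: the first failing condition is primal_feasibility -> primal.

primal


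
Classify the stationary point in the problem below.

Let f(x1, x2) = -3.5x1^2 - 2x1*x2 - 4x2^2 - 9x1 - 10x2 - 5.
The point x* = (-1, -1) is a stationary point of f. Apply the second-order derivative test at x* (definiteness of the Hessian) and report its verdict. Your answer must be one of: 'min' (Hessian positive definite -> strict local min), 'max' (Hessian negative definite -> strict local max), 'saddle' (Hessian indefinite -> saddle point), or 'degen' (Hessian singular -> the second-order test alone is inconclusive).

Compute the Hessian H = grad^2 f:
  H = [[-7, -2], [-2, -8]]
Verify stationarity: grad f(x*) = H x* + g = (0, 0).
Eigenvalues of H: -9.5616, -5.4384.
Both eigenvalues < 0, so H is negative definite -> x* is a strict local max.

max


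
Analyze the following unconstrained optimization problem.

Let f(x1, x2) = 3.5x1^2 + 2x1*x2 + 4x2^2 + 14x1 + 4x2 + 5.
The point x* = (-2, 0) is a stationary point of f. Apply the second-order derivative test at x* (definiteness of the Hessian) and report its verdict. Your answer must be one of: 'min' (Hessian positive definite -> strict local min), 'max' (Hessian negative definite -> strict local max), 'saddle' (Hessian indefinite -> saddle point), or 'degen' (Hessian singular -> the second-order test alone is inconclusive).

Compute the Hessian H = grad^2 f:
  H = [[7, 2], [2, 8]]
Verify stationarity: grad f(x*) = H x* + g = (0, 0).
Eigenvalues of H: 5.4384, 9.5616.
Both eigenvalues > 0, so H is positive definite -> x* is a strict local min.

min


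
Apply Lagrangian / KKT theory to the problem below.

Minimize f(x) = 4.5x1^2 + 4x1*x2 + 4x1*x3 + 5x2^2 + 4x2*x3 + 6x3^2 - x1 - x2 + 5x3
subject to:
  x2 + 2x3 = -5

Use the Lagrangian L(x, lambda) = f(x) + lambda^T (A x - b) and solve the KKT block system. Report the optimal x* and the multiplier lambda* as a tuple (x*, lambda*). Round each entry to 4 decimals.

Form the Lagrangian:
  L(x, lambda) = (1/2) x^T Q x + c^T x + lambda^T (A x - b)
Stationarity (grad_x L = 0): Q x + c + A^T lambda = 0.
Primal feasibility: A x = b.

This gives the KKT block system:
  [ Q   A^T ] [ x     ]   [-c ]
  [ A    0  ] [ lambda ] = [ b ]

Solving the linear system:
  x*      = (1.3247, -0.461, -2.2695)
  lambda* = (9.3896)
  f(x*)   = 17.3685

x* = (1.3247, -0.461, -2.2695), lambda* = (9.3896)


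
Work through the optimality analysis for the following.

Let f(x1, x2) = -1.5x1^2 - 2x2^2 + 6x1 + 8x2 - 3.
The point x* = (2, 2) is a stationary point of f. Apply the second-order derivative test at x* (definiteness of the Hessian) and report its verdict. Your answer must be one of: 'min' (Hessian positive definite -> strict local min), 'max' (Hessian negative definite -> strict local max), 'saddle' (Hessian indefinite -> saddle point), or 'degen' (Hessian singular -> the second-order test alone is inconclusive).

Compute the Hessian H = grad^2 f:
  H = [[-3, 0], [0, -4]]
Verify stationarity: grad f(x*) = H x* + g = (0, 0).
Eigenvalues of H: -4, -3.
Both eigenvalues < 0, so H is negative definite -> x* is a strict local max.

max


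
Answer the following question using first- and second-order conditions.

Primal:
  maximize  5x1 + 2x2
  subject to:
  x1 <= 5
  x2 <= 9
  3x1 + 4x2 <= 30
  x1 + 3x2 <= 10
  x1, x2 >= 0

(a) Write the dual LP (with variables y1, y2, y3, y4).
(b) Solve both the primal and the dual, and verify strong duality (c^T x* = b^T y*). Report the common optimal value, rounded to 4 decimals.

The standard primal-dual pair for 'max c^T x s.t. A x <= b, x >= 0' is:
  Dual:  min b^T y  s.t.  A^T y >= c,  y >= 0.

So the dual LP is:
  minimize  5y1 + 9y2 + 30y3 + 10y4
  subject to:
    y1 + 3y3 + y4 >= 5
    y2 + 4y3 + 3y4 >= 2
    y1, y2, y3, y4 >= 0

Solving the primal: x* = (5, 1.6667).
  primal value c^T x* = 28.3333.
Solving the dual: y* = (4.3333, 0, 0, 0.6667).
  dual value b^T y* = 28.3333.
Strong duality: c^T x* = b^T y*. Confirmed.

28.3333


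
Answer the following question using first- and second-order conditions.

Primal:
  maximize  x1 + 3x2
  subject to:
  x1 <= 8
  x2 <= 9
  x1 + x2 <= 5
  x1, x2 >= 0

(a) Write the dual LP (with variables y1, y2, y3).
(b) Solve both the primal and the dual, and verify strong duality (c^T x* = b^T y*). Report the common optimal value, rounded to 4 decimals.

The standard primal-dual pair for 'max c^T x s.t. A x <= b, x >= 0' is:
  Dual:  min b^T y  s.t.  A^T y >= c,  y >= 0.

So the dual LP is:
  minimize  8y1 + 9y2 + 5y3
  subject to:
    y1 + y3 >= 1
    y2 + y3 >= 3
    y1, y2, y3 >= 0

Solving the primal: x* = (0, 5).
  primal value c^T x* = 15.
Solving the dual: y* = (0, 0, 3).
  dual value b^T y* = 15.
Strong duality: c^T x* = b^T y*. Confirmed.

15


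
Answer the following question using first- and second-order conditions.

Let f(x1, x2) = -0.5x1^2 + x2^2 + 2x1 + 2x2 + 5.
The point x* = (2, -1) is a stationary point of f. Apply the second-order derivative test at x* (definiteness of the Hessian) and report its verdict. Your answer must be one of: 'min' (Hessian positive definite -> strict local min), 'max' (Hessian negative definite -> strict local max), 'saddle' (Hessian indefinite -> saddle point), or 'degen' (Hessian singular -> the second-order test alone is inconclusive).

Compute the Hessian H = grad^2 f:
  H = [[-1, 0], [0, 2]]
Verify stationarity: grad f(x*) = H x* + g = (0, 0).
Eigenvalues of H: -1, 2.
Eigenvalues have mixed signs, so H is indefinite -> x* is a saddle point.

saddle


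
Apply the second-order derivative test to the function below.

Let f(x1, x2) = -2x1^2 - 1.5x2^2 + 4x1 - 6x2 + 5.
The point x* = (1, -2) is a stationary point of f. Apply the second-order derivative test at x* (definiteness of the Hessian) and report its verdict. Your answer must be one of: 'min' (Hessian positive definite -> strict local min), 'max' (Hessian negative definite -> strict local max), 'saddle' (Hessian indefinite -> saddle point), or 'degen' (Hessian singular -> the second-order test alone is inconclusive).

Compute the Hessian H = grad^2 f:
  H = [[-4, 0], [0, -3]]
Verify stationarity: grad f(x*) = H x* + g = (0, 0).
Eigenvalues of H: -4, -3.
Both eigenvalues < 0, so H is negative definite -> x* is a strict local max.

max


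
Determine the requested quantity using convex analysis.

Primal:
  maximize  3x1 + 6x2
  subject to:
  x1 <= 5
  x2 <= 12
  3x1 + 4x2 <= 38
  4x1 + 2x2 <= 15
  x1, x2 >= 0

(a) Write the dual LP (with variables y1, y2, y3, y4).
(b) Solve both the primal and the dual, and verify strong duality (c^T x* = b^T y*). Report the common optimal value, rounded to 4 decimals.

The standard primal-dual pair for 'max c^T x s.t. A x <= b, x >= 0' is:
  Dual:  min b^T y  s.t.  A^T y >= c,  y >= 0.

So the dual LP is:
  minimize  5y1 + 12y2 + 38y3 + 15y4
  subject to:
    y1 + 3y3 + 4y4 >= 3
    y2 + 4y3 + 2y4 >= 6
    y1, y2, y3, y4 >= 0

Solving the primal: x* = (0, 7.5).
  primal value c^T x* = 45.
Solving the dual: y* = (0, 0, 0, 3).
  dual value b^T y* = 45.
Strong duality: c^T x* = b^T y*. Confirmed.

45


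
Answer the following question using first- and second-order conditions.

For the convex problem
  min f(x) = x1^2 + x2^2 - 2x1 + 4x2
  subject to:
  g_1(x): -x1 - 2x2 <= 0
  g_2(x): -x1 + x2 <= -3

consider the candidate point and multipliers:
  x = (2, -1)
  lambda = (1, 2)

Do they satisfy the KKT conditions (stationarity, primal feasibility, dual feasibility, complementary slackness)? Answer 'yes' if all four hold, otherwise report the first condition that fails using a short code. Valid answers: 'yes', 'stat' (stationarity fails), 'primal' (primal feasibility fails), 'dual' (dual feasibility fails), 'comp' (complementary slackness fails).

Gradient of f: grad f(x) = Q x + c = (2, 2)
Constraint values g_i(x) = a_i^T x - b_i:
  g_1((2, -1)) = 0
  g_2((2, -1)) = 0
Stationarity residual: grad f(x) + sum_i lambda_i a_i = (-1, 2)
  -> stationarity FAILS
Primal feasibility (all g_i <= 0): OK
Dual feasibility (all lambda_i >= 0): OK
Complementary slackness (lambda_i * g_i(x) = 0 for all i): OK

Verdict: the first failing condition is stationarity -> stat.

stat


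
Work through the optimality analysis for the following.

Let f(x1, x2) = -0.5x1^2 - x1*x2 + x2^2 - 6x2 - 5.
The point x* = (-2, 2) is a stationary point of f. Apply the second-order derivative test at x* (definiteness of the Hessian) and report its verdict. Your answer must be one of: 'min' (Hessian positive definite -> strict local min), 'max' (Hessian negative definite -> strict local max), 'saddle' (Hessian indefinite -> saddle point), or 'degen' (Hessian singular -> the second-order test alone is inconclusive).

Compute the Hessian H = grad^2 f:
  H = [[-1, -1], [-1, 2]]
Verify stationarity: grad f(x*) = H x* + g = (0, 0).
Eigenvalues of H: -1.3028, 2.3028.
Eigenvalues have mixed signs, so H is indefinite -> x* is a saddle point.

saddle


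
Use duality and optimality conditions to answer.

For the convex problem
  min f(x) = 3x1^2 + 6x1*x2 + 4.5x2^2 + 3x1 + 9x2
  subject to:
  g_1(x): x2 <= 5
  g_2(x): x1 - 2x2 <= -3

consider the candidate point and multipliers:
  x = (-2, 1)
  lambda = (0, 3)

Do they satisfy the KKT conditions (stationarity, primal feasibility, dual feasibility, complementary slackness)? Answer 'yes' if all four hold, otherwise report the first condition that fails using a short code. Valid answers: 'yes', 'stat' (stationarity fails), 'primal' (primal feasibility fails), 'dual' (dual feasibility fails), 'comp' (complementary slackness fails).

Gradient of f: grad f(x) = Q x + c = (-3, 6)
Constraint values g_i(x) = a_i^T x - b_i:
  g_1((-2, 1)) = -4
  g_2((-2, 1)) = -1
Stationarity residual: grad f(x) + sum_i lambda_i a_i = (0, 0)
  -> stationarity OK
Primal feasibility (all g_i <= 0): OK
Dual feasibility (all lambda_i >= 0): OK
Complementary slackness (lambda_i * g_i(x) = 0 for all i): FAILS

Verdict: the first failing condition is complementary_slackness -> comp.

comp


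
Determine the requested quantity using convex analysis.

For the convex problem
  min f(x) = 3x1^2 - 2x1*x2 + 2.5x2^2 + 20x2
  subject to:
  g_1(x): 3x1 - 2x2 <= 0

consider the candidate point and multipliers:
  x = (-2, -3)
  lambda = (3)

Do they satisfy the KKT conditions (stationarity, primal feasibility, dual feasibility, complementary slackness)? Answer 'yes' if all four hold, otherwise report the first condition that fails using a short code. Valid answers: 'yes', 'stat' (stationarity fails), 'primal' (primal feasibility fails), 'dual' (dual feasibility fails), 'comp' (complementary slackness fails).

Gradient of f: grad f(x) = Q x + c = (-6, 9)
Constraint values g_i(x) = a_i^T x - b_i:
  g_1((-2, -3)) = 0
Stationarity residual: grad f(x) + sum_i lambda_i a_i = (3, 3)
  -> stationarity FAILS
Primal feasibility (all g_i <= 0): OK
Dual feasibility (all lambda_i >= 0): OK
Complementary slackness (lambda_i * g_i(x) = 0 for all i): OK

Verdict: the first failing condition is stationarity -> stat.

stat


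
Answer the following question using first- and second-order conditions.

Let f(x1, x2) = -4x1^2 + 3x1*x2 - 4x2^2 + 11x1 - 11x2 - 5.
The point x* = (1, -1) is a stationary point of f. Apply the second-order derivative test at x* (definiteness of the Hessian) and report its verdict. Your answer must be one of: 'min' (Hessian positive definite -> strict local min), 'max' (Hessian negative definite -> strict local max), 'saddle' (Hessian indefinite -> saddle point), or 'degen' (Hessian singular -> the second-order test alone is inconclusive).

Compute the Hessian H = grad^2 f:
  H = [[-8, 3], [3, -8]]
Verify stationarity: grad f(x*) = H x* + g = (0, 0).
Eigenvalues of H: -11, -5.
Both eigenvalues < 0, so H is negative definite -> x* is a strict local max.

max


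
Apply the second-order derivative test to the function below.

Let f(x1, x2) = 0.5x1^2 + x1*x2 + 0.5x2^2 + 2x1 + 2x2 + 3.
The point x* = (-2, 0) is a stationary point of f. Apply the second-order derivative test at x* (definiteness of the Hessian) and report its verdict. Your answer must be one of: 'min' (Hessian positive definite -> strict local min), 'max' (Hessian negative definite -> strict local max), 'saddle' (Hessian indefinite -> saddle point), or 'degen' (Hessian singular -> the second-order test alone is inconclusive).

Compute the Hessian H = grad^2 f:
  H = [[1, 1], [1, 1]]
Verify stationarity: grad f(x*) = H x* + g = (0, 0).
Eigenvalues of H: 0, 2.
H has a zero eigenvalue (singular; positive semidefinite but not definite), so H is neither positive definite, negative definite, nor indefinite. The second-order test alone is inconclusive -> degen.
(Indeed, f is constant along the null direction of H through x*, so x* is not a strict local extremum.)

degen


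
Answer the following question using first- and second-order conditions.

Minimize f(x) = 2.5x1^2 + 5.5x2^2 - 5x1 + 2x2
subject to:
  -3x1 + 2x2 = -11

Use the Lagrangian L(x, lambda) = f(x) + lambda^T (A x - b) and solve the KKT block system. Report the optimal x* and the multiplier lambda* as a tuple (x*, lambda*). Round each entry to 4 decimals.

Form the Lagrangian:
  L(x, lambda) = (1/2) x^T Q x + c^T x + lambda^T (A x - b)
Stationarity (grad_x L = 0): Q x + c + A^T lambda = 0.
Primal feasibility: A x = b.

This gives the KKT block system:
  [ Q   A^T ] [ x     ]   [-c ]
  [ A    0  ] [ lambda ] = [ b ]

Solving the linear system:
  x*      = (3.1176, -0.8235)
  lambda* = (3.5294)
  f(x*)   = 10.7941

x* = (3.1176, -0.8235), lambda* = (3.5294)


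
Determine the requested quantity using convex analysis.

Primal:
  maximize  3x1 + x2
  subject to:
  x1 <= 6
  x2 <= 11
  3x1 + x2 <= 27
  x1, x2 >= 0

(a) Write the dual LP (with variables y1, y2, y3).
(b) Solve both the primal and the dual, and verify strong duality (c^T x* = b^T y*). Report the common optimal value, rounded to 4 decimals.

The standard primal-dual pair for 'max c^T x s.t. A x <= b, x >= 0' is:
  Dual:  min b^T y  s.t.  A^T y >= c,  y >= 0.

So the dual LP is:
  minimize  6y1 + 11y2 + 27y3
  subject to:
    y1 + 3y3 >= 3
    y2 + y3 >= 1
    y1, y2, y3 >= 0

Solving the primal: x* = (5.3333, 11).
  primal value c^T x* = 27.
Solving the dual: y* = (0, 0, 1).
  dual value b^T y* = 27.
Strong duality: c^T x* = b^T y*. Confirmed.

27


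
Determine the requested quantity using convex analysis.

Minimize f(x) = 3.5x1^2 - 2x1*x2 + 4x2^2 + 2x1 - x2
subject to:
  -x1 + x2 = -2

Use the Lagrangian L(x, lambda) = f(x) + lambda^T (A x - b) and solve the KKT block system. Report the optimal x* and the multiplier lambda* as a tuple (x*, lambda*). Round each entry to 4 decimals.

Form the Lagrangian:
  L(x, lambda) = (1/2) x^T Q x + c^T x + lambda^T (A x - b)
Stationarity (grad_x L = 0): Q x + c + A^T lambda = 0.
Primal feasibility: A x = b.

This gives the KKT block system:
  [ Q   A^T ] [ x     ]   [-c ]
  [ A    0  ] [ lambda ] = [ b ]

Solving the linear system:
  x*      = (1, -1)
  lambda* = (11)
  f(x*)   = 12.5

x* = (1, -1), lambda* = (11)


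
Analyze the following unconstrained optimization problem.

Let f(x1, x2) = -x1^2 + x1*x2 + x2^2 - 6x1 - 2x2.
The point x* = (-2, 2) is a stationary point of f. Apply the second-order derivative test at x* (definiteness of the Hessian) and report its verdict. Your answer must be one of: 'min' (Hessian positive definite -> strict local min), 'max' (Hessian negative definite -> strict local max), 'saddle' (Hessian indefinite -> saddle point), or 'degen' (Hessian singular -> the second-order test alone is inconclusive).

Compute the Hessian H = grad^2 f:
  H = [[-2, 1], [1, 2]]
Verify stationarity: grad f(x*) = H x* + g = (0, 0).
Eigenvalues of H: -2.2361, 2.2361.
Eigenvalues have mixed signs, so H is indefinite -> x* is a saddle point.

saddle


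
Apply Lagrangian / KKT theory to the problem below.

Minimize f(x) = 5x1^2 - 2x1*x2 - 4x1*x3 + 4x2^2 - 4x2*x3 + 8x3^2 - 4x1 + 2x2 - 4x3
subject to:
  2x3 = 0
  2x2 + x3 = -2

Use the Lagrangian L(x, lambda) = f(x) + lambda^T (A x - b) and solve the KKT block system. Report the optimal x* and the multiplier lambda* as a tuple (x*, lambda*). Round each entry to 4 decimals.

Form the Lagrangian:
  L(x, lambda) = (1/2) x^T Q x + c^T x + lambda^T (A x - b)
Stationarity (grad_x L = 0): Q x + c + A^T lambda = 0.
Primal feasibility: A x = b.

This gives the KKT block system:
  [ Q   A^T ] [ x     ]   [-c ]
  [ A    0  ] [ lambda ] = [ b ]

Solving the linear system:
  x*      = (0.2, -1, 0)
  lambda* = (-1.2, 3.2)
  f(x*)   = 1.8

x* = (0.2, -1, 0), lambda* = (-1.2, 3.2)


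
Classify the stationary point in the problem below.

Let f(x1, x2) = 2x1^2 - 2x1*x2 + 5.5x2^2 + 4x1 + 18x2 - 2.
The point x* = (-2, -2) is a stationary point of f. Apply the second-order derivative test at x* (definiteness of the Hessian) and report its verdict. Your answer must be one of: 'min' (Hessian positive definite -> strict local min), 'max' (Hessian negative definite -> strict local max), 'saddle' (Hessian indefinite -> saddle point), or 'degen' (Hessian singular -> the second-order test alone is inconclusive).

Compute the Hessian H = grad^2 f:
  H = [[4, -2], [-2, 11]]
Verify stationarity: grad f(x*) = H x* + g = (0, 0).
Eigenvalues of H: 3.4689, 11.5311.
Both eigenvalues > 0, so H is positive definite -> x* is a strict local min.

min


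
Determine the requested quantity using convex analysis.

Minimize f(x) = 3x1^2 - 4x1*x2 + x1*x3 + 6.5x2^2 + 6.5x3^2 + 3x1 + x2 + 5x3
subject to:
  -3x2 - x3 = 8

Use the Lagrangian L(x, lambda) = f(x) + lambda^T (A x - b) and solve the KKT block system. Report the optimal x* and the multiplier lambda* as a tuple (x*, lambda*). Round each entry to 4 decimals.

Form the Lagrangian:
  L(x, lambda) = (1/2) x^T Q x + c^T x + lambda^T (A x - b)
Stationarity (grad_x L = 0): Q x + c + A^T lambda = 0.
Primal feasibility: A x = b.

This gives the KKT block system:
  [ Q   A^T ] [ x     ]   [-c ]
  [ A    0  ] [ lambda ] = [ b ]

Solving the linear system:
  x*      = (-1.9644, -2.3981, -0.8057)
  lambda* = (-7.4391)
  f(x*)   = 23.5964

x* = (-1.9644, -2.3981, -0.8057), lambda* = (-7.4391)


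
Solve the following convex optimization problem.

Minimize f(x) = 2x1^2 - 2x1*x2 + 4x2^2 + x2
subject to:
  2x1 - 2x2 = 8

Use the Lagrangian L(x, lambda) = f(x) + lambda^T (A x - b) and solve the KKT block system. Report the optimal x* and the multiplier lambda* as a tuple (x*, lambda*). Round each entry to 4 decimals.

Form the Lagrangian:
  L(x, lambda) = (1/2) x^T Q x + c^T x + lambda^T (A x - b)
Stationarity (grad_x L = 0): Q x + c + A^T lambda = 0.
Primal feasibility: A x = b.

This gives the KKT block system:
  [ Q   A^T ] [ x     ]   [-c ]
  [ A    0  ] [ lambda ] = [ b ]

Solving the linear system:
  x*      = (2.875, -1.125)
  lambda* = (-6.875)
  f(x*)   = 26.9375

x* = (2.875, -1.125), lambda* = (-6.875)


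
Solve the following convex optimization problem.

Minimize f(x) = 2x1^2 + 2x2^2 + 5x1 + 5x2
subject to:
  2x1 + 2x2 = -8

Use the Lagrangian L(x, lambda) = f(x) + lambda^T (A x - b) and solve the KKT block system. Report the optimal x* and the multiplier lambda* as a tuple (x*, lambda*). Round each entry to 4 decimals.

Form the Lagrangian:
  L(x, lambda) = (1/2) x^T Q x + c^T x + lambda^T (A x - b)
Stationarity (grad_x L = 0): Q x + c + A^T lambda = 0.
Primal feasibility: A x = b.

This gives the KKT block system:
  [ Q   A^T ] [ x     ]   [-c ]
  [ A    0  ] [ lambda ] = [ b ]

Solving the linear system:
  x*      = (-2, -2)
  lambda* = (1.5)
  f(x*)   = -4

x* = (-2, -2), lambda* = (1.5)


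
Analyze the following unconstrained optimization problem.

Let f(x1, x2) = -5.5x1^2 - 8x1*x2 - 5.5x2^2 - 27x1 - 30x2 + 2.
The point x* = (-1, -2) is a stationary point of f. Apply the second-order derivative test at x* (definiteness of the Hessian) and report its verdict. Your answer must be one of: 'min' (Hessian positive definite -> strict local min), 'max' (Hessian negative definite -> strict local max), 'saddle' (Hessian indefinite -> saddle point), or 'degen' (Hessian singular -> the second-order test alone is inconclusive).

Compute the Hessian H = grad^2 f:
  H = [[-11, -8], [-8, -11]]
Verify stationarity: grad f(x*) = H x* + g = (0, 0).
Eigenvalues of H: -19, -3.
Both eigenvalues < 0, so H is negative definite -> x* is a strict local max.

max


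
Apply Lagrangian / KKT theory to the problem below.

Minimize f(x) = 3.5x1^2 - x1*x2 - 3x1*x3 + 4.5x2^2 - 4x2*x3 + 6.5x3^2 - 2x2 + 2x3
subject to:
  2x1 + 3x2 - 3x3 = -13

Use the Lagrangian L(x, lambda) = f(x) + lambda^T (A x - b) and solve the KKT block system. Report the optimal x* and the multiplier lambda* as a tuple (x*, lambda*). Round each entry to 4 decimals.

Form the Lagrangian:
  L(x, lambda) = (1/2) x^T Q x + c^T x + lambda^T (A x - b)
Stationarity (grad_x L = 0): Q x + c + A^T lambda = 0.
Primal feasibility: A x = b.

This gives the KKT block system:
  [ Q   A^T ] [ x     ]   [-c ]
  [ A    0  ] [ lambda ] = [ b ]

Solving the linear system:
  x*      = (-2.3925, -2.4439, 0.2944)
  lambda* = (7.5935)
  f(x*)   = 52.0958

x* = (-2.3925, -2.4439, 0.2944), lambda* = (7.5935)


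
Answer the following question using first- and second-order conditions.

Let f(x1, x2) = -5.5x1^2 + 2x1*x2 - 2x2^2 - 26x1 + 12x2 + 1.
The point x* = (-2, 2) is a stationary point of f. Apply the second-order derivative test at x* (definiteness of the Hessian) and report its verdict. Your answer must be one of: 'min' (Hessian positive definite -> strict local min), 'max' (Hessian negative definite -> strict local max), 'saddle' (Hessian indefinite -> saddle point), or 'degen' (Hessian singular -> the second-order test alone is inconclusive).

Compute the Hessian H = grad^2 f:
  H = [[-11, 2], [2, -4]]
Verify stationarity: grad f(x*) = H x* + g = (0, 0).
Eigenvalues of H: -11.5311, -3.4689.
Both eigenvalues < 0, so H is negative definite -> x* is a strict local max.

max


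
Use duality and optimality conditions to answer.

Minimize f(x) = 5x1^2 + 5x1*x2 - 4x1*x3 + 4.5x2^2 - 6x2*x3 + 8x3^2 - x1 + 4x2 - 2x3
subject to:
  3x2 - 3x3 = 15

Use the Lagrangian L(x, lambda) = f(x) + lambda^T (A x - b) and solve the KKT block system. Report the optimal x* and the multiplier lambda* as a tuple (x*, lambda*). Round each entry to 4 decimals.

Form the Lagrangian:
  L(x, lambda) = (1/2) x^T Q x + c^T x + lambda^T (A x - b)
Stationarity (grad_x L = 0): Q x + c + A^T lambda = 0.
Primal feasibility: A x = b.

This gives the KKT block system:
  [ Q   A^T ] [ x     ]   [-c ]
  [ A    0  ] [ lambda ] = [ b ]

Solving the linear system:
  x*      = (-2.2868, 3.8682, -1.1318)
  lambda* = (-11.3902)
  f(x*)   = 95.438

x* = (-2.2868, 3.8682, -1.1318), lambda* = (-11.3902)


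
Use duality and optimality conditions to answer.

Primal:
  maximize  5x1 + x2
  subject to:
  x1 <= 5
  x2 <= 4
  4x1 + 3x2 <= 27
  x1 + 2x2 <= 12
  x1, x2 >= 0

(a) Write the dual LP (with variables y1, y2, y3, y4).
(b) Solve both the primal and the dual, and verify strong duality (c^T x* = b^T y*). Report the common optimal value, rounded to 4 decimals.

The standard primal-dual pair for 'max c^T x s.t. A x <= b, x >= 0' is:
  Dual:  min b^T y  s.t.  A^T y >= c,  y >= 0.

So the dual LP is:
  minimize  5y1 + 4y2 + 27y3 + 12y4
  subject to:
    y1 + 4y3 + y4 >= 5
    y2 + 3y3 + 2y4 >= 1
    y1, y2, y3, y4 >= 0

Solving the primal: x* = (5, 2.3333).
  primal value c^T x* = 27.3333.
Solving the dual: y* = (3.6667, 0, 0.3333, 0).
  dual value b^T y* = 27.3333.
Strong duality: c^T x* = b^T y*. Confirmed.

27.3333


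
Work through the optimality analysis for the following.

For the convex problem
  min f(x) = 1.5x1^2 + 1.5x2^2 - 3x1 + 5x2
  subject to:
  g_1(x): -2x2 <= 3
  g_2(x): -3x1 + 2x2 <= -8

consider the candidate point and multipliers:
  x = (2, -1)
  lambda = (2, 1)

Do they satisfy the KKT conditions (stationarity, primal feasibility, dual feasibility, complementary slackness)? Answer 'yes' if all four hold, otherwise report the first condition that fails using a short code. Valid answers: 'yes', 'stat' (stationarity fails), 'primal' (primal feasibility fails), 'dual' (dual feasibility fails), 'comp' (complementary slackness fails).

Gradient of f: grad f(x) = Q x + c = (3, 2)
Constraint values g_i(x) = a_i^T x - b_i:
  g_1((2, -1)) = -1
  g_2((2, -1)) = 0
Stationarity residual: grad f(x) + sum_i lambda_i a_i = (0, 0)
  -> stationarity OK
Primal feasibility (all g_i <= 0): OK
Dual feasibility (all lambda_i >= 0): OK
Complementary slackness (lambda_i * g_i(x) = 0 for all i): FAILS

Verdict: the first failing condition is complementary_slackness -> comp.

comp


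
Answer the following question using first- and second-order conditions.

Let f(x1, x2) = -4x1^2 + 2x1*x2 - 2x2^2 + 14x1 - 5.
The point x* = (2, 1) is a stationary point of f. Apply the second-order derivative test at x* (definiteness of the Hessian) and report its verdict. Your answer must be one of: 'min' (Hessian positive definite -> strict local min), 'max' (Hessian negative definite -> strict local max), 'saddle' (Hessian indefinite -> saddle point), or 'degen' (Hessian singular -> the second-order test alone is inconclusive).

Compute the Hessian H = grad^2 f:
  H = [[-8, 2], [2, -4]]
Verify stationarity: grad f(x*) = H x* + g = (0, 0).
Eigenvalues of H: -8.8284, -3.1716.
Both eigenvalues < 0, so H is negative definite -> x* is a strict local max.

max


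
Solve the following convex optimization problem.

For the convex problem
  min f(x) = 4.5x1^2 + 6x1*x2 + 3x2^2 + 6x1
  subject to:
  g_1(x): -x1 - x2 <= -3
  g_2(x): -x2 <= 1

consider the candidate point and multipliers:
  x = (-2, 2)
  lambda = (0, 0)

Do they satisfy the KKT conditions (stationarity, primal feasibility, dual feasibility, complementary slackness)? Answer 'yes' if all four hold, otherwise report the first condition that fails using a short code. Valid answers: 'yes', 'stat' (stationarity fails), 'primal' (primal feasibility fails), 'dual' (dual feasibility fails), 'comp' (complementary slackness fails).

Gradient of f: grad f(x) = Q x + c = (0, 0)
Constraint values g_i(x) = a_i^T x - b_i:
  g_1((-2, 2)) = 3
  g_2((-2, 2)) = -3
Stationarity residual: grad f(x) + sum_i lambda_i a_i = (0, 0)
  -> stationarity OK
Primal feasibility (all g_i <= 0): FAILS
Dual feasibility (all lambda_i >= 0): OK
Complementary slackness (lambda_i * g_i(x) = 0 for all i): OK

Verdict: the first failing condition is primal_feasibility -> primal.

primal


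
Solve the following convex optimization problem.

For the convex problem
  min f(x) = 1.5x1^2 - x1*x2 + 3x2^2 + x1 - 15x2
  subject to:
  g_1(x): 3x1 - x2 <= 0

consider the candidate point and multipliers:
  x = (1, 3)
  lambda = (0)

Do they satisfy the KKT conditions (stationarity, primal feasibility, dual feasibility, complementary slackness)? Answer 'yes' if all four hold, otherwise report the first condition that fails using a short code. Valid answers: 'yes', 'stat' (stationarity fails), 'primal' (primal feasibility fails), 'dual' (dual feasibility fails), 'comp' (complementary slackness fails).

Gradient of f: grad f(x) = Q x + c = (1, 2)
Constraint values g_i(x) = a_i^T x - b_i:
  g_1((1, 3)) = 0
Stationarity residual: grad f(x) + sum_i lambda_i a_i = (1, 2)
  -> stationarity FAILS
Primal feasibility (all g_i <= 0): OK
Dual feasibility (all lambda_i >= 0): OK
Complementary slackness (lambda_i * g_i(x) = 0 for all i): OK

Verdict: the first failing condition is stationarity -> stat.

stat


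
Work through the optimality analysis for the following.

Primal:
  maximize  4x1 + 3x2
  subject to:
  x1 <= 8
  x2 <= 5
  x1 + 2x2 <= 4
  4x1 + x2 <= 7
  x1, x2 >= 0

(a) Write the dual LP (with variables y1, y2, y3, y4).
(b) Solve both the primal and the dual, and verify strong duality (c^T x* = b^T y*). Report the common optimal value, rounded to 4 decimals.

The standard primal-dual pair for 'max c^T x s.t. A x <= b, x >= 0' is:
  Dual:  min b^T y  s.t.  A^T y >= c,  y >= 0.

So the dual LP is:
  minimize  8y1 + 5y2 + 4y3 + 7y4
  subject to:
    y1 + y3 + 4y4 >= 4
    y2 + 2y3 + y4 >= 3
    y1, y2, y3, y4 >= 0

Solving the primal: x* = (1.4286, 1.2857).
  primal value c^T x* = 9.5714.
Solving the dual: y* = (0, 0, 1.1429, 0.7143).
  dual value b^T y* = 9.5714.
Strong duality: c^T x* = b^T y*. Confirmed.

9.5714


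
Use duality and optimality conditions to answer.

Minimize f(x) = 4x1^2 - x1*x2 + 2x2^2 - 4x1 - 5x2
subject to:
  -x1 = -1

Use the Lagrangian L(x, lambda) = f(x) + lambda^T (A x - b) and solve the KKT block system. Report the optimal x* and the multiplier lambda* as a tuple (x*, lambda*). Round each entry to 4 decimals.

Form the Lagrangian:
  L(x, lambda) = (1/2) x^T Q x + c^T x + lambda^T (A x - b)
Stationarity (grad_x L = 0): Q x + c + A^T lambda = 0.
Primal feasibility: A x = b.

This gives the KKT block system:
  [ Q   A^T ] [ x     ]   [-c ]
  [ A    0  ] [ lambda ] = [ b ]

Solving the linear system:
  x*      = (1, 1.5)
  lambda* = (2.5)
  f(x*)   = -4.5

x* = (1, 1.5), lambda* = (2.5)


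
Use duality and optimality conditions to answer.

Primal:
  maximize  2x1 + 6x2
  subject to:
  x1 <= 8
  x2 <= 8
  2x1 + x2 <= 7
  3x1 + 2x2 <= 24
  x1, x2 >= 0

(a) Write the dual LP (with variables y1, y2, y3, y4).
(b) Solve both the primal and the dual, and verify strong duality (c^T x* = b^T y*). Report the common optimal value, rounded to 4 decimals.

The standard primal-dual pair for 'max c^T x s.t. A x <= b, x >= 0' is:
  Dual:  min b^T y  s.t.  A^T y >= c,  y >= 0.

So the dual LP is:
  minimize  8y1 + 8y2 + 7y3 + 24y4
  subject to:
    y1 + 2y3 + 3y4 >= 2
    y2 + y3 + 2y4 >= 6
    y1, y2, y3, y4 >= 0

Solving the primal: x* = (0, 7).
  primal value c^T x* = 42.
Solving the dual: y* = (0, 0, 6, 0).
  dual value b^T y* = 42.
Strong duality: c^T x* = b^T y*. Confirmed.

42
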